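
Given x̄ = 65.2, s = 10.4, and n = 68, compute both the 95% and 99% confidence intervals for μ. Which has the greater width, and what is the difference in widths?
99% CI is wider by 1.66

df = 67
95% CI: t* = 1.996, (62.68, 67.72), width = 2 · t* · s/√n = 5.03
99% CI: t* = 2.651, (61.86, 68.54), width = 2 · t* · s/√n = 6.69

The 99% CI is wider by 6.69 - 5.03 = 1.66.
Higher confidence requires a wider interval.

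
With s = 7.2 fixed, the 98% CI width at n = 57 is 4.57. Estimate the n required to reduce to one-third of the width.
n ≈ 513

CI width ∝ 1/√n
To reduce width by factor 3, need √n to grow by 3 → need 3² = 9 times as many samples.

Current: n = 57, width = 4.57
New: n = 513, width ≈ 1.48

Width reduced by factor of 4.57/1.48 = 3.09.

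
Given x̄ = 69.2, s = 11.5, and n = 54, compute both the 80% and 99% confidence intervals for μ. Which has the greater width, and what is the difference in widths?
99% CI is wider by 4.30

df = 53
80% CI: t* = 1.298, (67.17, 71.23), width = 2 · t* · s/√n = 4.06
99% CI: t* = 2.672, (65.02, 73.38), width = 2 · t* · s/√n = 8.36

The 99% CI is wider by 8.36 - 4.06 = 4.30.
Higher confidence requires a wider interval.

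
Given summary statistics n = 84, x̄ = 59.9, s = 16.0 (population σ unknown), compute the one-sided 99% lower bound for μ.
μ ≥ 55.76

Lower bound (one-sided):
t* = 2.372 (one-sided for 99%)
Lower bound = x̄ - t* · s/√n = 59.9 - 2.372 · 16.0/√84 = 55.76

We are 99% confident that μ ≥ 55.76.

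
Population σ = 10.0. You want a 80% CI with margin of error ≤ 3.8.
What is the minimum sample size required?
n ≥ 12

For margin E ≤ 3.8:
n ≥ (z* · σ / E)²
n ≥ (1.282 · 10.0 / 3.8)²
n ≥ 11.38

Minimum n = 12 (rounding up)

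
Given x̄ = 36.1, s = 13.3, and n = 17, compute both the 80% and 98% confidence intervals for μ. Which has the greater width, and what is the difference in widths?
98% CI is wider by 8.03

df = 16
80% CI: t* = 1.337, (31.79, 40.41), width = 2 · t* · s/√n = 8.63
98% CI: t* = 2.583, (27.77, 44.43), width = 2 · t* · s/√n = 16.66

The 98% CI is wider by 16.66 - 8.63 = 8.03.
Higher confidence requires a wider interval.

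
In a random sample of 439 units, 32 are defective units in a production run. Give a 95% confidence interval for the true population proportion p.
(0.049, 0.097)

Proportion CI:
p̂ = 32/439 = 0.07289
SE = √(p̂(1-p̂)/n) = √(0.07289 · 0.92711 / 439) = 0.01241

z* = 1.960
Margin = z* · SE = 1.960 · 0.01241 = 0.0243

CI: 0.07289 ± 0.0243 = (0.049, 0.097)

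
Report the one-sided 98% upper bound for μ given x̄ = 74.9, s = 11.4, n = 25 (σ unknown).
μ ≤ 79.85

Upper bound (one-sided):
t* = 2.172 (one-sided for 98%)
Upper bound = x̄ + t* · s/√n = 74.9 + 2.172 · 11.4/√25 = 79.85

We are 98% confident that μ ≤ 79.85.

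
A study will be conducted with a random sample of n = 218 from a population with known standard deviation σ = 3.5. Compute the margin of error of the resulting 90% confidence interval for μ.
Margin of error = 0.39

Margin of error = z* · σ/√n
= 1.645 · 3.5/√218
= 1.645 · 3.5/14.7648
= 0.39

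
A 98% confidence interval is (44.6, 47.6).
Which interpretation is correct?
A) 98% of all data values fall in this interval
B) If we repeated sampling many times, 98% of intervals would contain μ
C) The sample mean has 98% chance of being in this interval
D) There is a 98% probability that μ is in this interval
B

A) Wrong — a CI is about the parameter μ, not individual data values.
B) Correct — this is the frequentist long-run coverage interpretation.
C) Wrong — x̄ is observed and sits in the interval by construction.
D) Wrong — μ is fixed; the randomness lives in the interval, not in μ.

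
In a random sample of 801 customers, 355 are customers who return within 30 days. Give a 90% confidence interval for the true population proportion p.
(0.414, 0.472)

Proportion CI:
p̂ = 355/801 = 0.44320
SE = √(p̂(1-p̂)/n) = √(0.44320 · 0.55680 / 801) = 0.01755

z* = 1.645
Margin = z* · SE = 1.645 · 0.01755 = 0.0289

CI: 0.44320 ± 0.0289 = (0.414, 0.472)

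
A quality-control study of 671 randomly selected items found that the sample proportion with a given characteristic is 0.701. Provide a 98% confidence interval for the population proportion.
(0.660, 0.742)

Proportion CI:
SE = √(p̂(1-p̂)/n) = √(0.701 · 0.299 / 671) = 0.01767

z* = 2.326
Margin = z* · SE = 2.326 · 0.01767 = 0.0411

CI: 0.701 ± 0.0411 = (0.660, 0.742)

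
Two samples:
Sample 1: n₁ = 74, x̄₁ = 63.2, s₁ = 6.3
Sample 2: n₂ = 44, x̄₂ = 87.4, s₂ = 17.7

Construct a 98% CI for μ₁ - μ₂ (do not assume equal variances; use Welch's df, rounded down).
(-30.85, -17.55)

Difference: x̄₁ - x̄₂ = -24.20
SE = √(s₁²/n₁ + s₂²/n₂) = √(6.3²/74 + 17.7²/44) = 2.7671
df = 49.56 → 49 (Welch–Satterthwaite, rounded down)
t* = 2.405

CI: -24.20 ± 2.405 · 2.7671 = -24.20 ± 6.65 = (-30.85, -17.55)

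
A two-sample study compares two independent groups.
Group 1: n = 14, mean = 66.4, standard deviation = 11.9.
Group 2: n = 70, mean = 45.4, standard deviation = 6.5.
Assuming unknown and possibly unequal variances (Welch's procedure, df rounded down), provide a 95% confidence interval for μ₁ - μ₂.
(13.98, 28.02)

Difference: x̄₁ - x̄₂ = 21.00
SE = √(s₁²/n₁ + s₂²/n₂) = √(11.9²/14 + 6.5²/70) = 3.2739
df = 14.59 → 14 (Welch–Satterthwaite, rounded down)
t* = 2.145

CI: 21.00 ± 2.145 · 3.2739 = 21.00 ± 7.02 = (13.98, 28.02)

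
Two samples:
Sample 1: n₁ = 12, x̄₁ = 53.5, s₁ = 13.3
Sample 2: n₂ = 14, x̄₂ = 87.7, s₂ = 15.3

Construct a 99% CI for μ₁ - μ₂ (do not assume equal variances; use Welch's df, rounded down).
(-49.94, -18.46)

Difference: x̄₁ - x̄₂ = -34.20
SE = √(s₁²/n₁ + s₂²/n₂) = √(13.3²/12 + 15.3²/14) = 5.6091
df = 23.99 → 23 (Welch–Satterthwaite, rounded down)
t* = 2.807

CI: -34.20 ± 2.807 · 5.6091 = -34.20 ± 15.74 = (-49.94, -18.46)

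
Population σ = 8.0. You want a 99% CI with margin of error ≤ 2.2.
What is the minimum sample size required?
n ≥ 88

For margin E ≤ 2.2:
n ≥ (z* · σ / E)²
n ≥ (2.576 · 8.0 / 2.2)²
n ≥ 87.75

Minimum n = 88 (rounding up)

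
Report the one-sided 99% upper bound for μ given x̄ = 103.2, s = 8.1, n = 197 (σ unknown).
μ ≤ 104.55

Upper bound (one-sided):
t* = 2.346 (one-sided for 99%)
Upper bound = x̄ + t* · s/√n = 103.2 + 2.346 · 8.1/√197 = 104.55

We are 99% confident that μ ≤ 104.55.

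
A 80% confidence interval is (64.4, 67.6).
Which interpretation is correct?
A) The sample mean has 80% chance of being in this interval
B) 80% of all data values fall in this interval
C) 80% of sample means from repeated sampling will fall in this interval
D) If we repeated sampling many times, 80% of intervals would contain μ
D

A) Wrong — x̄ is observed and sits in the interval by construction.
B) Wrong — a CI is about the parameter μ, not individual data values.
C) Wrong — coverage applies to intervals containing μ, not to future x̄ values.
D) Correct — this is the frequentist long-run coverage interpretation.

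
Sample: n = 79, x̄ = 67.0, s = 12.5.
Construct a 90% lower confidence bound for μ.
μ ≥ 65.18

Lower bound (one-sided):
t* = 1.292 (one-sided for 90%)
Lower bound = x̄ - t* · s/√n = 67.0 - 1.292 · 12.5/√79 = 65.18

We are 90% confident that μ ≥ 65.18.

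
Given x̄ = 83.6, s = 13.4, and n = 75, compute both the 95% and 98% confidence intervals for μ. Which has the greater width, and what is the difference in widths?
98% CI is wider by 1.19

df = 74
95% CI: t* = 1.993, (80.52, 86.68), width = 2 · t* · s/√n = 6.17
98% CI: t* = 2.378, (79.92, 87.28), width = 2 · t* · s/√n = 7.36

The 98% CI is wider by 7.36 - 6.17 = 1.19.
Higher confidence requires a wider interval.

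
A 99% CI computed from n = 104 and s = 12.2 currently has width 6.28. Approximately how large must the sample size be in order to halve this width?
n ≈ 416

CI width ∝ 1/√n
To reduce width by factor 2, need √n to grow by 2 → need 2² = 4 times as many samples.

Current: n = 104, width = 6.28
New: n = 416, width ≈ 3.10

Width reduced by factor of 6.28/3.10 = 2.03.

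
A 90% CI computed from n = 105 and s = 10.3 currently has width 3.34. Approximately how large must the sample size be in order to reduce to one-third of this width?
n ≈ 945

CI width ∝ 1/√n
To reduce width by factor 3, need √n to grow by 3 → need 3² = 9 times as many samples.

Current: n = 105, width = 3.34
New: n = 945, width ≈ 1.10

Width reduced by factor of 3.34/1.10 = 3.04.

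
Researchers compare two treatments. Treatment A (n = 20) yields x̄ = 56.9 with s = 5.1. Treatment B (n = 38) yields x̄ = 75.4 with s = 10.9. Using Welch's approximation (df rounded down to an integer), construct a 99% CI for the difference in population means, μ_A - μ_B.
(-24.11, -12.89)

Difference: x̄₁ - x̄₂ = -18.50
SE = √(s₁²/n₁ + s₂²/n₂) = √(5.1²/20 + 10.9²/38) = 2.1041
df = 55.49 → 55 (Welch–Satterthwaite, rounded down)
t* = 2.668

CI: -18.50 ± 2.668 · 2.1041 = -18.50 ± 5.61 = (-24.11, -12.89)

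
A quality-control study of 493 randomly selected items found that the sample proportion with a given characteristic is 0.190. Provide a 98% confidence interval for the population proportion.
(0.149, 0.231)

Proportion CI:
SE = √(p̂(1-p̂)/n) = √(0.190 · 0.810 / 493) = 0.01767

z* = 2.326
Margin = z* · SE = 2.326 · 0.01767 = 0.0411

CI: 0.190 ± 0.0411 = (0.149, 0.231)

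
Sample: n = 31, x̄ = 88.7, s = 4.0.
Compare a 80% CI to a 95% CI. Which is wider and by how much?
95% CI is wider by 1.05

df = 30
80% CI: t* = 1.310, (87.76, 89.64), width = 2 · t* · s/√n = 1.88
95% CI: t* = 2.042, (87.23, 90.17), width = 2 · t* · s/√n = 2.93

The 95% CI is wider by 2.93 - 1.88 = 1.05.
Higher confidence requires a wider interval.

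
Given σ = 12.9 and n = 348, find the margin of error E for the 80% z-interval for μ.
Margin of error = 0.89

Margin of error = z* · σ/√n
= 1.282 · 12.9/√348
= 1.282 · 12.9/18.6548
= 0.89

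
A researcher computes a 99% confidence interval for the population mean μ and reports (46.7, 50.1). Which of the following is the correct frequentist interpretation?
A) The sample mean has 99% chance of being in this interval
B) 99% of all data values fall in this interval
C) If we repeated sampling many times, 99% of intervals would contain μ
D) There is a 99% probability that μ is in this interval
C

A) Wrong — x̄ is observed and sits in the interval by construction.
B) Wrong — a CI is about the parameter μ, not individual data values.
C) Correct — this is the frequentist long-run coverage interpretation.
D) Wrong — μ is fixed; the randomness lives in the interval, not in μ.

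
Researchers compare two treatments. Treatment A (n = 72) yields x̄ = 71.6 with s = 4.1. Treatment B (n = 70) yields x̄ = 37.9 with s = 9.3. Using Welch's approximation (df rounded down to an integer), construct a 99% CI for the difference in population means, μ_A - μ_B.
(30.51, 36.89)

Difference: x̄₁ - x̄₂ = 33.70
SE = √(s₁²/n₁ + s₂²/n₂) = √(4.1²/72 + 9.3²/70) = 1.2120
df = 94.27 → 94 (Welch–Satterthwaite, rounded down)
t* = 2.629

CI: 33.70 ± 2.629 · 1.2120 = 33.70 ± 3.19 = (30.51, 36.89)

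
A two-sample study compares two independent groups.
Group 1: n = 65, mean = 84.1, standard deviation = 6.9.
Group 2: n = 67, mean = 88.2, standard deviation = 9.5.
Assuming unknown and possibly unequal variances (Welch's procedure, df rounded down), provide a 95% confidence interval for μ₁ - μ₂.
(-6.96, -1.24)

Difference: x̄₁ - x̄₂ = -4.10
SE = √(s₁²/n₁ + s₂²/n₂) = √(6.9²/65 + 9.5²/67) = 1.4420
df = 120.54 → 120 (Welch–Satterthwaite, rounded down)
t* = 1.980

CI: -4.10 ± 1.980 · 1.4420 = -4.10 ± 2.86 = (-6.96, -1.24)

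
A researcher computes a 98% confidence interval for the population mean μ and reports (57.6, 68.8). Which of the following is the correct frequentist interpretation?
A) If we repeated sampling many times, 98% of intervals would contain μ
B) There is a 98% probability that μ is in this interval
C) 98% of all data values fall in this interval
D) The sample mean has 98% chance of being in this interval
A

A) Correct — this is the frequentist long-run coverage interpretation.
B) Wrong — μ is fixed; the randomness lives in the interval, not in μ.
C) Wrong — a CI is about the parameter μ, not individual data values.
D) Wrong — x̄ is observed and sits in the interval by construction.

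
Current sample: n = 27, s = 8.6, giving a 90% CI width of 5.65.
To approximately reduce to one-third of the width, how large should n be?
n ≈ 243

CI width ∝ 1/√n
To reduce width by factor 3, need √n to grow by 3 → need 3² = 9 times as many samples.

Current: n = 27, width = 5.65
New: n = 243, width ≈ 1.82

Width reduced by factor of 5.65/1.82 = 3.10.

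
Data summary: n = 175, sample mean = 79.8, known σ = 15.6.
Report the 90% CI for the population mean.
(77.86, 81.74)

z-interval (σ known):
z* = 1.645 for 90% confidence

Margin of error = z* · σ/√n = 1.645 · 15.6/√175 = 1.94

CI: (79.8 - 1.94, 79.8 + 1.94) = (77.86, 81.74)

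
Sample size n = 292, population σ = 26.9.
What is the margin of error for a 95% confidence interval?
Margin of error = 3.09

Margin of error = z* · σ/√n
= 1.960 · 26.9/√292
= 1.960 · 26.9/17.0880
= 3.09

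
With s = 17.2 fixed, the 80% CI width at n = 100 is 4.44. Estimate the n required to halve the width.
n ≈ 400

CI width ∝ 1/√n
To reduce width by factor 2, need √n to grow by 2 → need 2² = 4 times as many samples.

Current: n = 100, width = 4.44
New: n = 400, width ≈ 2.21

Width reduced by factor of 4.44/2.21 = 2.01.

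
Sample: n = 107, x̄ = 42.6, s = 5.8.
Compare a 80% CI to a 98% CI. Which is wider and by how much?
98% CI is wider by 1.20

df = 106
80% CI: t* = 1.290, (41.88, 43.32), width = 2 · t* · s/√n = 1.45
98% CI: t* = 2.362, (41.28, 43.92), width = 2 · t* · s/√n = 2.65

The 98% CI is wider by 2.65 - 1.45 = 1.20.
Higher confidence requires a wider interval.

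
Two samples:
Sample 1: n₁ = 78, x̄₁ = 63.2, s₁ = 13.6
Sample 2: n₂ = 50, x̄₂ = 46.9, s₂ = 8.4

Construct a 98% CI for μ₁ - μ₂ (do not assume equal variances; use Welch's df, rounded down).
(11.72, 20.88)

Difference: x̄₁ - x̄₂ = 16.30
SE = √(s₁²/n₁ + s₂²/n₂) = √(13.6²/78 + 8.4²/50) = 1.9449
df = 125.87 → 125 (Welch–Satterthwaite, rounded down)
t* = 2.357

CI: 16.30 ± 2.357 · 1.9449 = 16.30 ± 4.58 = (11.72, 20.88)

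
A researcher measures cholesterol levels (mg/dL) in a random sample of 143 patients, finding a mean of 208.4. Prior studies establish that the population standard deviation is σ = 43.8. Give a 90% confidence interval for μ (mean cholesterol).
(202.37, 214.43)

z-interval (σ known):
z* = 1.645 for 90% confidence

Margin of error = z* · σ/√n = 1.645 · 43.8/√143 = 6.03

CI: (208.4 - 6.03, 208.4 + 6.03) = (202.37, 214.43)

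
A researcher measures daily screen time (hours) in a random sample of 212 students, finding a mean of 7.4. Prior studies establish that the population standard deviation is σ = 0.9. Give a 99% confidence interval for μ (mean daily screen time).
(7.24, 7.56)

z-interval (σ known):
z* = 2.576 for 99% confidence

Margin of error = z* · σ/√n = 2.576 · 0.9/√212 = 0.16

CI: (7.4 - 0.16, 7.4 + 0.16) = (7.24, 7.56)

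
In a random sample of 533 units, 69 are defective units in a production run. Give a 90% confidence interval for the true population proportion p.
(0.106, 0.153)

Proportion CI:
p̂ = 69/533 = 0.12946
SE = √(p̂(1-p̂)/n) = √(0.12946 · 0.87054 / 533) = 0.01454

z* = 1.645
Margin = z* · SE = 1.645 · 0.01454 = 0.0239

CI: 0.12946 ± 0.0239 = (0.106, 0.153)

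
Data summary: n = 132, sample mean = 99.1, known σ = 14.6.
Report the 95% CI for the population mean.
(96.61, 101.59)

z-interval (σ known):
z* = 1.960 for 95% confidence

Margin of error = z* · σ/√n = 1.960 · 14.6/√132 = 2.49

CI: (99.1 - 2.49, 99.1 + 2.49) = (96.61, 101.59)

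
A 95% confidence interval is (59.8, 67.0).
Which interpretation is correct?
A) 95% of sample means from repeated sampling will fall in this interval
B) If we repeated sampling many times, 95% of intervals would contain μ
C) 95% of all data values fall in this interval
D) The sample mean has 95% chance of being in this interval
B

A) Wrong — coverage applies to intervals containing μ, not to future x̄ values.
B) Correct — this is the frequentist long-run coverage interpretation.
C) Wrong — a CI is about the parameter μ, not individual data values.
D) Wrong — x̄ is observed and sits in the interval by construction.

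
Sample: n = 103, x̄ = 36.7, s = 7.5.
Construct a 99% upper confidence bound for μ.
μ ≤ 38.45

Upper bound (one-sided):
t* = 2.363 (one-sided for 99%)
Upper bound = x̄ + t* · s/√n = 36.7 + 2.363 · 7.5/√103 = 38.45

We are 99% confident that μ ≤ 38.45.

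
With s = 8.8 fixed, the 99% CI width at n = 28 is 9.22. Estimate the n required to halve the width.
n ≈ 112

CI width ∝ 1/√n
To reduce width by factor 2, need √n to grow by 2 → need 2² = 4 times as many samples.

Current: n = 28, width = 9.22
New: n = 112, width ≈ 4.36

Width reduced by factor of 9.22/4.36 = 2.11.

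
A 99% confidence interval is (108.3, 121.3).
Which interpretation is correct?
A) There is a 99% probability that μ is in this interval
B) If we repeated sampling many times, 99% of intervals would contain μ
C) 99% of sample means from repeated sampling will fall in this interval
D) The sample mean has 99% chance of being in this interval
B

A) Wrong — μ is fixed; the randomness lives in the interval, not in μ.
B) Correct — this is the frequentist long-run coverage interpretation.
C) Wrong — coverage applies to intervals containing μ, not to future x̄ values.
D) Wrong — x̄ is observed and sits in the interval by construction.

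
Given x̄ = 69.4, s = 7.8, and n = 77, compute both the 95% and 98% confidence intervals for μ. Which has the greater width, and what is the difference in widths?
98% CI is wider by 0.68

df = 76
95% CI: t* = 1.992, (67.63, 71.17), width = 2 · t* · s/√n = 3.54
98% CI: t* = 2.376, (67.29, 71.51), width = 2 · t* · s/√n = 4.22

The 98% CI is wider by 4.22 - 3.54 = 0.68.
Higher confidence requires a wider interval.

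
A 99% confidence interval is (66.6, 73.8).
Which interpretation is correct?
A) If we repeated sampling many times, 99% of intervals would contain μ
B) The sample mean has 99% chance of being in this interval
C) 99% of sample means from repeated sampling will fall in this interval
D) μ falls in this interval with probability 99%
A

A) Correct — this is the frequentist long-run coverage interpretation.
B) Wrong — x̄ is observed and sits in the interval by construction.
C) Wrong — coverage applies to intervals containing μ, not to future x̄ values.
D) Wrong — μ is fixed; the randomness lives in the interval, not in μ.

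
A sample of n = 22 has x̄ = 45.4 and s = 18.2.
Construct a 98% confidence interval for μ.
(35.63, 55.17)

t-interval (σ unknown):
df = n - 1 = 21
t* = 2.518 for 98% confidence

Margin of error = t* · s/√n = 2.518 · 18.2/√22 = 9.77

CI: (35.63, 55.17)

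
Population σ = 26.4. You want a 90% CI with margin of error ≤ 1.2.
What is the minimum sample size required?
n ≥ 1310

For margin E ≤ 1.2:
n ≥ (z* · σ / E)²
n ≥ (1.645 · 26.4 / 1.2)²
n ≥ 1309.72

Minimum n = 1310 (rounding up)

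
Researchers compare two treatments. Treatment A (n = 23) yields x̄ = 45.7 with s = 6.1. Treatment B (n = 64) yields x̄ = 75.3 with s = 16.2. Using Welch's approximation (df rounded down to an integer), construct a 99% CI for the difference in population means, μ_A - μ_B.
(-35.90, -23.30)

Difference: x̄₁ - x̄₂ = -29.60
SE = √(s₁²/n₁ + s₂²/n₂) = √(6.1²/23 + 16.2²/64) = 2.3913
df = 84.74 → 84 (Welch–Satterthwaite, rounded down)
t* = 2.636

CI: -29.60 ± 2.636 · 2.3913 = -29.60 ± 6.30 = (-35.90, -23.30)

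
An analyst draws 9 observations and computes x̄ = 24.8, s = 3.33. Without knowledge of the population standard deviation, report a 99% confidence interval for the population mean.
(21.08, 28.52)

t-interval (σ unknown):
df = n - 1 = 8
t* = 3.355 for 99% confidence

Margin of error = t* · s/√n = 3.355 · 3.33/√9 = 3.72

CI: (21.08, 28.52)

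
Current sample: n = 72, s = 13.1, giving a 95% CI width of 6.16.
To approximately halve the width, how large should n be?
n ≈ 288

CI width ∝ 1/√n
To reduce width by factor 2, need √n to grow by 2 → need 2² = 4 times as many samples.

Current: n = 72, width = 6.16
New: n = 288, width ≈ 3.04

Width reduced by factor of 6.16/3.04 = 2.03.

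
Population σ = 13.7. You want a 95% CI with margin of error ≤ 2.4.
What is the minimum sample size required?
n ≥ 126

For margin E ≤ 2.4:
n ≥ (z* · σ / E)²
n ≥ (1.960 · 13.7 / 2.4)²
n ≥ 125.18

Minimum n = 126 (rounding up)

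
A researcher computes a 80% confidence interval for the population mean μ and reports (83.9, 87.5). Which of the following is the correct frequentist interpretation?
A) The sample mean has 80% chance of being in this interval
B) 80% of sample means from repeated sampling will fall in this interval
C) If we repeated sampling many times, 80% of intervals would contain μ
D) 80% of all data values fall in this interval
C

A) Wrong — x̄ is observed and sits in the interval by construction.
B) Wrong — coverage applies to intervals containing μ, not to future x̄ values.
C) Correct — this is the frequentist long-run coverage interpretation.
D) Wrong — a CI is about the parameter μ, not individual data values.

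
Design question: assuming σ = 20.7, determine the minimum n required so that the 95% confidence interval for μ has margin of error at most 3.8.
n ≥ 114

For margin E ≤ 3.8:
n ≥ (z* · σ / E)²
n ≥ (1.960 · 20.7 / 3.8)²
n ≥ 113.99

Minimum n = 114 (rounding up)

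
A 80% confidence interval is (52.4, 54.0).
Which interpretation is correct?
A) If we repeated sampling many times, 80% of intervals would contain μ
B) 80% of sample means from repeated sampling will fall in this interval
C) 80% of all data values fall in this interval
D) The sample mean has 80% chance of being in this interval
A

A) Correct — this is the frequentist long-run coverage interpretation.
B) Wrong — coverage applies to intervals containing μ, not to future x̄ values.
C) Wrong — a CI is about the parameter μ, not individual data values.
D) Wrong — x̄ is observed and sits in the interval by construction.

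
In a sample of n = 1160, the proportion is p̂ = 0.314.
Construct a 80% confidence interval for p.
(0.297, 0.331)

Proportion CI:
SE = √(p̂(1-p̂)/n) = √(0.314 · 0.686 / 1160) = 0.01363

z* = 1.282
Margin = z* · SE = 1.282 · 0.01363 = 0.0175

CI: 0.314 ± 0.0175 = (0.297, 0.331)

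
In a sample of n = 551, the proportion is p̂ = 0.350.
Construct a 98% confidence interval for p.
(0.303, 0.397)

Proportion CI:
SE = √(p̂(1-p̂)/n) = √(0.350 · 0.650 / 551) = 0.02032

z* = 2.326
Margin = z* · SE = 2.326 · 0.02032 = 0.0473

CI: 0.350 ± 0.0473 = (0.303, 0.397)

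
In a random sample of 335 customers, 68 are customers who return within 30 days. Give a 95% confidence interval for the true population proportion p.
(0.160, 0.246)

Proportion CI:
p̂ = 68/335 = 0.20299
SE = √(p̂(1-p̂)/n) = √(0.20299 · 0.79701 / 335) = 0.02198

z* = 1.960
Margin = z* · SE = 1.960 · 0.02198 = 0.0431

CI: 0.20299 ± 0.0431 = (0.160, 0.246)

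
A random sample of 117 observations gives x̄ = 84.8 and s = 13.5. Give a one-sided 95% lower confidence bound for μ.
μ ≥ 82.73

Lower bound (one-sided):
t* = 1.658 (one-sided for 95%)
Lower bound = x̄ - t* · s/√n = 84.8 - 1.658 · 13.5/√117 = 82.73

We are 95% confident that μ ≥ 82.73.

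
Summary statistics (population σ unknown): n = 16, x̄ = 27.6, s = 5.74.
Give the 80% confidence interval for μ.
(25.68, 29.52)

t-interval (σ unknown):
df = n - 1 = 15
t* = 1.341 for 80% confidence

Margin of error = t* · s/√n = 1.341 · 5.74/√16 = 1.92

CI: (25.68, 29.52)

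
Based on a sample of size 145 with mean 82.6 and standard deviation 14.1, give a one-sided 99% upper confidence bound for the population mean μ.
μ ≤ 85.36

Upper bound (one-sided):
t* = 2.353 (one-sided for 99%)
Upper bound = x̄ + t* · s/√n = 82.6 + 2.353 · 14.1/√145 = 85.36

We are 99% confident that μ ≤ 85.36.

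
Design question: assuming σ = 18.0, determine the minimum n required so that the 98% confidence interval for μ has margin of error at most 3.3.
n ≥ 161

For margin E ≤ 3.3:
n ≥ (z* · σ / E)²
n ≥ (2.326 · 18.0 / 3.3)²
n ≥ 160.97

Minimum n = 161 (rounding up)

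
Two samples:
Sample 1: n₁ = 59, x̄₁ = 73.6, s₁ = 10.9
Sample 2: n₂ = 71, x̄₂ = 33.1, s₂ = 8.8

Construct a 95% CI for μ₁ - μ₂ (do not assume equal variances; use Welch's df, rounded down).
(37.01, 43.99)

Difference: x̄₁ - x̄₂ = 40.50
SE = √(s₁²/n₁ + s₂²/n₂) = √(10.9²/59 + 8.8²/71) = 1.7619
df = 110.89 → 110 (Welch–Satterthwaite, rounded down)
t* = 1.982

CI: 40.50 ± 1.982 · 1.7619 = 40.50 ± 3.49 = (37.01, 43.99)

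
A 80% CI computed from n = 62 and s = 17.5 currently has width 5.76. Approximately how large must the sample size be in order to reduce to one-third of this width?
n ≈ 558

CI width ∝ 1/√n
To reduce width by factor 3, need √n to grow by 3 → need 3² = 9 times as many samples.

Current: n = 62, width = 5.76
New: n = 558, width ≈ 1.90

Width reduced by factor of 5.76/1.90 = 3.03.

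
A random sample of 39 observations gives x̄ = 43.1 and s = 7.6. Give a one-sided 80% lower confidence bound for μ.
μ ≥ 42.06

Lower bound (one-sided):
t* = 0.851 (one-sided for 80%)
Lower bound = x̄ - t* · s/√n = 43.1 - 0.851 · 7.6/√39 = 42.06

We are 80% confident that μ ≥ 42.06.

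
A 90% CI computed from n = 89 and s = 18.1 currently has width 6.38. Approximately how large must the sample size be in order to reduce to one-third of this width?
n ≈ 801

CI width ∝ 1/√n
To reduce width by factor 3, need √n to grow by 3 → need 3² = 9 times as many samples.

Current: n = 89, width = 6.38
New: n = 801, width ≈ 2.11

Width reduced by factor of 6.38/2.11 = 3.02.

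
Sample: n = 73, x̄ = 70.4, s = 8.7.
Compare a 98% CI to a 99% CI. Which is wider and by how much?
99% CI is wider by 0.55

df = 72
98% CI: t* = 2.379, (67.98, 72.82), width = 2 · t* · s/√n = 4.84
99% CI: t* = 2.646, (67.71, 73.09), width = 2 · t* · s/√n = 5.39

The 99% CI is wider by 5.39 - 4.84 = 0.55.
Higher confidence requires a wider interval.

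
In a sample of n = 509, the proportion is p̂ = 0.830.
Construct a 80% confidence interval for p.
(0.809, 0.851)

Proportion CI:
SE = √(p̂(1-p̂)/n) = √(0.830 · 0.170 / 509) = 0.01665

z* = 1.282
Margin = z* · SE = 1.282 · 0.01665 = 0.0213

CI: 0.830 ± 0.0213 = (0.809, 0.851)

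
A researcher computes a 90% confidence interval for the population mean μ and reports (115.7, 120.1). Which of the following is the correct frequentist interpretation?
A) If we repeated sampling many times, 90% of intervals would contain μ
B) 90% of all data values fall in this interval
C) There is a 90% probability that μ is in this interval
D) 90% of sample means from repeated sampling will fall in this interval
A

A) Correct — this is the frequentist long-run coverage interpretation.
B) Wrong — a CI is about the parameter μ, not individual data values.
C) Wrong — μ is fixed; the randomness lives in the interval, not in μ.
D) Wrong — coverage applies to intervals containing μ, not to future x̄ values.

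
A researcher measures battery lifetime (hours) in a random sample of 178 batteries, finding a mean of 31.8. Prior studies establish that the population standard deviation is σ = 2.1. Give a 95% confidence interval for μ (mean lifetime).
(31.49, 32.11)

z-interval (σ known):
z* = 1.960 for 95% confidence

Margin of error = z* · σ/√n = 1.960 · 2.1/√178 = 0.31

CI: (31.8 - 0.31, 31.8 + 0.31) = (31.49, 32.11)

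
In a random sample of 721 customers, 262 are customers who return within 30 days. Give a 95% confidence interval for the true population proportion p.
(0.328, 0.398)

Proportion CI:
p̂ = 262/721 = 0.36338
SE = √(p̂(1-p̂)/n) = √(0.36338 · 0.63662 / 721) = 0.01791

z* = 1.960
Margin = z* · SE = 1.960 · 0.01791 = 0.0351

CI: 0.36338 ± 0.0351 = (0.328, 0.398)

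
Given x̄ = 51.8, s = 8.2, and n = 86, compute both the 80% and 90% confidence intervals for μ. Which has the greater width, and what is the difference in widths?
90% CI is wider by 0.66

df = 85
80% CI: t* = 1.292, (50.66, 52.94), width = 2 · t* · s/√n = 2.28
90% CI: t* = 1.663, (50.33, 53.27), width = 2 · t* · s/√n = 2.94

The 90% CI is wider by 2.94 - 2.28 = 0.66.
Higher confidence requires a wider interval.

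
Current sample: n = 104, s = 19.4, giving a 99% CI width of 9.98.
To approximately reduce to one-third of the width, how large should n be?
n ≈ 936

CI width ∝ 1/√n
To reduce width by factor 3, need √n to grow by 3 → need 3² = 9 times as many samples.

Current: n = 104, width = 9.98
New: n = 936, width ≈ 3.27

Width reduced by factor of 9.98/3.27 = 3.05.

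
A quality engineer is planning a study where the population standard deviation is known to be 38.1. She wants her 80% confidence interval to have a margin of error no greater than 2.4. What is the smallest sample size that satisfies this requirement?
n ≥ 415

For margin E ≤ 2.4:
n ≥ (z* · σ / E)²
n ≥ (1.282 · 38.1 / 2.4)²
n ≥ 414.19

Minimum n = 415 (rounding up)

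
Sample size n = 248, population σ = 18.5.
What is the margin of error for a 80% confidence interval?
Margin of error = 1.51

Margin of error = z* · σ/√n
= 1.282 · 18.5/√248
= 1.282 · 18.5/15.7480
= 1.51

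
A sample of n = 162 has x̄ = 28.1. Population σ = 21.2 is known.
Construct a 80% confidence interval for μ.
(25.96, 30.24)

z-interval (σ known):
z* = 1.282 for 80% confidence

Margin of error = z* · σ/√n = 1.282 · 21.2/√162 = 2.14

CI: (28.1 - 2.14, 28.1 + 2.14) = (25.96, 30.24)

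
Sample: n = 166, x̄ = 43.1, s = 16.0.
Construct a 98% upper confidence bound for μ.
μ ≤ 45.67

Upper bound (one-sided):
t* = 2.070 (one-sided for 98%)
Upper bound = x̄ + t* · s/√n = 43.1 + 2.070 · 16.0/√166 = 45.67

We are 98% confident that μ ≤ 45.67.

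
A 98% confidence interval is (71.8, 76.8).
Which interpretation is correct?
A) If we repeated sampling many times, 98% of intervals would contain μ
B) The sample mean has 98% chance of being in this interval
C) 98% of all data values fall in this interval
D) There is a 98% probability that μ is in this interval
A

A) Correct — this is the frequentist long-run coverage interpretation.
B) Wrong — x̄ is observed and sits in the interval by construction.
C) Wrong — a CI is about the parameter μ, not individual data values.
D) Wrong — μ is fixed; the randomness lives in the interval, not in μ.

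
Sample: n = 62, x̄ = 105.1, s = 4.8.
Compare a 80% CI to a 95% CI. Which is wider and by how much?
95% CI is wider by 0.86

df = 61
80% CI: t* = 1.296, (104.31, 105.89), width = 2 · t* · s/√n = 1.58
95% CI: t* = 2.000, (103.88, 106.32), width = 2 · t* · s/√n = 2.44

The 95% CI is wider by 2.44 - 1.58 = 0.86.
Higher confidence requires a wider interval.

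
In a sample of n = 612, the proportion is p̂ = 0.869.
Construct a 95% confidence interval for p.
(0.842, 0.896)

Proportion CI:
SE = √(p̂(1-p̂)/n) = √(0.869 · 0.131 / 612) = 0.01364

z* = 1.960
Margin = z* · SE = 1.960 · 0.01364 = 0.0267

CI: 0.869 ± 0.0267 = (0.842, 0.896)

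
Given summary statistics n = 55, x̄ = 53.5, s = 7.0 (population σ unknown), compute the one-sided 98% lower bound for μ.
μ ≥ 51.51

Lower bound (one-sided):
t* = 2.105 (one-sided for 98%)
Lower bound = x̄ - t* · s/√n = 53.5 - 2.105 · 7.0/√55 = 51.51

We are 98% confident that μ ≥ 51.51.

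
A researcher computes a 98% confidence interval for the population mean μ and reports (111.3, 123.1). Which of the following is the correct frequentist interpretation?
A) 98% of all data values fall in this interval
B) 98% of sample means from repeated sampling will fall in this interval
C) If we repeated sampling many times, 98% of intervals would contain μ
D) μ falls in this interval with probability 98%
C

A) Wrong — a CI is about the parameter μ, not individual data values.
B) Wrong — coverage applies to intervals containing μ, not to future x̄ values.
C) Correct — this is the frequentist long-run coverage interpretation.
D) Wrong — μ is fixed; the randomness lives in the interval, not in μ.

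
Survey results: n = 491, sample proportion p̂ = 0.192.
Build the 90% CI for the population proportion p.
(0.163, 0.221)

Proportion CI:
SE = √(p̂(1-p̂)/n) = √(0.192 · 0.808 / 491) = 0.01778

z* = 1.645
Margin = z* · SE = 1.645 · 0.01778 = 0.0292

CI: 0.192 ± 0.0292 = (0.163, 0.221)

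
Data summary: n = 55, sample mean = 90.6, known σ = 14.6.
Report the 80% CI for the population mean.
(88.08, 93.12)

z-interval (σ known):
z* = 1.282 for 80% confidence

Margin of error = z* · σ/√n = 1.282 · 14.6/√55 = 2.52

CI: (90.6 - 2.52, 90.6 + 2.52) = (88.08, 93.12)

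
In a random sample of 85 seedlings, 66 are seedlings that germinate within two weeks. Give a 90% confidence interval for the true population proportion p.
(0.702, 0.851)

Proportion CI:
p̂ = 66/85 = 0.77647
SE = √(p̂(1-p̂)/n) = √(0.77647 · 0.22353 / 85) = 0.04519

z* = 1.645
Margin = z* · SE = 1.645 · 0.04519 = 0.0743

CI: 0.77647 ± 0.0743 = (0.702, 0.851)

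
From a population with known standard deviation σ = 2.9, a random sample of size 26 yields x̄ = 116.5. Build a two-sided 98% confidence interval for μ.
(115.18, 117.82)

z-interval (σ known):
z* = 2.326 for 98% confidence

Margin of error = z* · σ/√n = 2.326 · 2.9/√26 = 1.32

CI: (116.5 - 1.32, 116.5 + 1.32) = (115.18, 117.82)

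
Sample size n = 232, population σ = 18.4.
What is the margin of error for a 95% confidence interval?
Margin of error = 2.37

Margin of error = z* · σ/√n
= 1.960 · 18.4/√232
= 1.960 · 18.4/15.2315
= 2.37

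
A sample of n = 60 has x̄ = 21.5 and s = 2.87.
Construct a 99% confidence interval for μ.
(20.51, 22.49)

t-interval (σ unknown):
df = n - 1 = 59
t* = 2.662 for 99% confidence

Margin of error = t* · s/√n = 2.662 · 2.87/√60 = 0.99

CI: (20.51, 22.49)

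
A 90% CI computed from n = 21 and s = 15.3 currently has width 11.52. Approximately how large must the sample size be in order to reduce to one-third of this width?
n ≈ 189

CI width ∝ 1/√n
To reduce width by factor 3, need √n to grow by 3 → need 3² = 9 times as many samples.

Current: n = 21, width = 11.52
New: n = 189, width ≈ 3.68

Width reduced by factor of 11.52/3.68 = 3.13.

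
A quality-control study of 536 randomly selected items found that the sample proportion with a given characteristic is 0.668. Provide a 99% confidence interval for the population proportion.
(0.616, 0.720)

Proportion CI:
SE = √(p̂(1-p̂)/n) = √(0.668 · 0.332 / 536) = 0.02034

z* = 2.576
Margin = z* · SE = 2.576 · 0.02034 = 0.0524

CI: 0.668 ± 0.0524 = (0.616, 0.720)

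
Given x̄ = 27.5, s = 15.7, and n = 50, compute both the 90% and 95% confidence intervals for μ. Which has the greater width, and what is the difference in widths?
95% CI is wider by 1.48

df = 49
90% CI: t* = 1.677, (23.78, 31.22), width = 2 · t* · s/√n = 7.45
95% CI: t* = 2.010, (23.04, 31.96), width = 2 · t* · s/√n = 8.93

The 95% CI is wider by 8.93 - 7.45 = 1.48.
Higher confidence requires a wider interval.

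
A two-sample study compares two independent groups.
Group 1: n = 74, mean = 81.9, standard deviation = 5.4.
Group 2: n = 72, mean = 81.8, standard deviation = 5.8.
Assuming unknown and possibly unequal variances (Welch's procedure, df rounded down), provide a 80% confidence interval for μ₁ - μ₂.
(-1.10, 1.30)

Difference: x̄₁ - x̄₂ = 0.10
SE = √(s₁²/n₁ + s₂²/n₂) = √(5.4²/74 + 5.8²/72) = 0.9280
df = 142.61 → 142 (Welch–Satterthwaite, rounded down)
t* = 1.288

CI: 0.10 ± 1.288 · 0.9280 = 0.10 ± 1.20 = (-1.10, 1.30)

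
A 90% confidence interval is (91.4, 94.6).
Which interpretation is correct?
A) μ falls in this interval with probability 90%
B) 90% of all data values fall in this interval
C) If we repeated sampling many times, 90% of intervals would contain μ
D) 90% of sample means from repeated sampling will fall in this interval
C

A) Wrong — μ is fixed; the randomness lives in the interval, not in μ.
B) Wrong — a CI is about the parameter μ, not individual data values.
C) Correct — this is the frequentist long-run coverage interpretation.
D) Wrong — coverage applies to intervals containing μ, not to future x̄ values.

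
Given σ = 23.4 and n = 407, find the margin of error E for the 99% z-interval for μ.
Margin of error = 2.99

Margin of error = z* · σ/√n
= 2.576 · 23.4/√407
= 2.576 · 23.4/20.1742
= 2.99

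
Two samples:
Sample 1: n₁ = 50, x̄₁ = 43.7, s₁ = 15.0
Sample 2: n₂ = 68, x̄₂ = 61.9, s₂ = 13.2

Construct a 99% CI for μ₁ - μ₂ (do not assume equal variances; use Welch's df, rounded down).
(-25.18, -11.22)

Difference: x̄₁ - x̄₂ = -18.20
SE = √(s₁²/n₁ + s₂²/n₂) = √(15.0²/50 + 13.2²/68) = 2.6575
df = 97.56 → 97 (Welch–Satterthwaite, rounded down)
t* = 2.627

CI: -18.20 ± 2.627 · 2.6575 = -18.20 ± 6.98 = (-25.18, -11.22)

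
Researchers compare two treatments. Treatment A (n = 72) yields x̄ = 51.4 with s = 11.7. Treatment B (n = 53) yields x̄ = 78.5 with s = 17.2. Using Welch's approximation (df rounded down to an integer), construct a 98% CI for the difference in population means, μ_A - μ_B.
(-33.58, -20.62)

Difference: x̄₁ - x̄₂ = -27.10
SE = √(s₁²/n₁ + s₂²/n₂) = √(11.7²/72 + 17.2²/53) = 2.7355
df = 86.14 → 86 (Welch–Satterthwaite, rounded down)
t* = 2.370

CI: -27.10 ± 2.370 · 2.7355 = -27.10 ± 6.48 = (-33.58, -20.62)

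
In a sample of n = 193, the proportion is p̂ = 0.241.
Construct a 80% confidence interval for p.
(0.202, 0.280)

Proportion CI:
SE = √(p̂(1-p̂)/n) = √(0.241 · 0.759 / 193) = 0.03079

z* = 1.282
Margin = z* · SE = 1.282 · 0.03079 = 0.0395

CI: 0.241 ± 0.0395 = (0.202, 0.280)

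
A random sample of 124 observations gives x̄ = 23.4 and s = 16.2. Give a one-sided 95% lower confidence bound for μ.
μ ≥ 20.99

Lower bound (one-sided):
t* = 1.657 (one-sided for 95%)
Lower bound = x̄ - t* · s/√n = 23.4 - 1.657 · 16.2/√124 = 20.99

We are 95% confident that μ ≥ 20.99.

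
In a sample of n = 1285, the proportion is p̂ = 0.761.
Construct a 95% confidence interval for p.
(0.738, 0.784)

Proportion CI:
SE = √(p̂(1-p̂)/n) = √(0.761 · 0.239 / 1285) = 0.01190

z* = 1.960
Margin = z* · SE = 1.960 · 0.01190 = 0.0233

CI: 0.761 ± 0.0233 = (0.738, 0.784)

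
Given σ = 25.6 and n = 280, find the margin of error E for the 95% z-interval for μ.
Margin of error = 3.00

Margin of error = z* · σ/√n
= 1.960 · 25.6/√280
= 1.960 · 25.6/16.7332
= 3.00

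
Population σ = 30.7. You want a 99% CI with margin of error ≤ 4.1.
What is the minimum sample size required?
n ≥ 373

For margin E ≤ 4.1:
n ≥ (z* · σ / E)²
n ≥ (2.576 · 30.7 / 4.1)²
n ≥ 372.05

Minimum n = 373 (rounding up)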